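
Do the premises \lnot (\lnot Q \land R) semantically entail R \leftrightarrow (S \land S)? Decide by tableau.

Initial set: {\lnot (\lnot Q \land R); \lnot (R \leftrightarrow (S \land S))}.
\lnot (\lnot Q \land R): β-rule — branch into \lnot \lnot Q  //  \lnot R.
  branch 1 (add \lnot \lnot Q):
    \lnot (R \leftrightarrow (S \land S)): β-rule — branch into R, \lnot (S \land S)  //  \lnot R, (S \land S).
      branch 1.1 (add R, \lnot (S \land S)):
        \lnot (S \land S): β-rule — branch into \lnot S  //  \lnot S.
          branch 1.1.1 (add \lnot S):
            ○ open, literals {Q=true, R=true, S=false}.
          branch 1.1.2 (add \lnot S):
            ○ open, literals {Q=true, R=true, S=false}.
      branch 1.2 (add \lnot R, (S \land S)):
        (S \land S): α-rule — add S, S.
        ○ open, literals {Q=true, R=false, S=true}.
  branch 2 (add \lnot R):
    \lnot (R \leftrightarrow (S \land S)): β-rule — branch into R, \lnot (S \land S)  //  \lnot R, (S \land S).
      branch 2.1 (add R, \lnot (S \land S)):
        × closes — contains both R and \lnot R.
      branch 2.2 (add \lnot R, (S \land S)):
        (S \land S): α-rule — add S, S.
        ○ open, literals {R=false, S=true}.
1 branch closed, 4 open.
An open branch gives a countermodel: Q=true, R=true, S=false (unmentioned atoms arbitrary); the premises hold there but the conclusion fails.

No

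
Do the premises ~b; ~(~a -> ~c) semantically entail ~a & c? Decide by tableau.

Yes

Initial set: {~b; ~(~a -> ~c); ~(~a & c)}.
~(~a -> ~c): α-rule — add ~a, ~~c.
~(~a & c): β-rule — branch into ~~a  //  ~c.
  branch 1 (add ~~a):
    × closes — contains both a and ~a.
  branch 2 (add ~c):
    × closes — contains both c and ~c.
All 2 branches close.
Every branch closed, so the premises entail the conclusion.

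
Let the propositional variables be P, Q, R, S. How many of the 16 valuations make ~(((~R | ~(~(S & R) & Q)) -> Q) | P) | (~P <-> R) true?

Initial set: {(~(((~R | ~(~(S & R) & Q)) -> Q) | P) | (~P <-> R))}.
(~(((~R | ~(~(S & R) & Q)) -> Q) | P) | (~P <-> R)): β-rule — branch into ~(((~R | ~(~(S & R) & Q)) -> Q) | P)  //  (~P <-> R).
  branch 1 (add ~(((~R | ~(~(S & R) & Q)) -> Q) | P)):
    ~(((~R | ~(~(S & R) & Q)) -> Q) | P): α-rule — add ~((~R | ~(~(S & R) & Q)) -> Q), ~P.
    ~((~R | ~(~(S & R) & Q)) -> Q): α-rule — add (~R | ~(~(S & R) & Q)), ~Q.
    (~R | ~(~(S & R) & Q)): β-rule — branch into ~R  //  ~(~(S & R) & Q).
      branch 1.1 (add ~R):
        ○ open, literals {P=F, Q=F, R=F}.
      branch 1.2 (add ~(~(S & R) & Q)):
        ~(~(S & R) & Q): β-rule — branch into ~~(S & R)  //  ~Q.
          branch 1.2.1 (add ~~(S & R)):
            ~~(S & R): α-rule — add S, R.
            ○ open, literals {P=F, Q=F, R=T, S=T}.
          branch 1.2.2 (add ~Q):
            ○ open, literals {P=F, Q=F}.
  branch 2 (add (~P <-> R)):
    (~P <-> R): β-rule — branch into ~P, R  //  ~~P, ~R.
      branch 2.1 (add ~P, R):
        ○ open, literals {P=F, R=T}.
      branch 2.2 (add ~~P, ~R):
        ○ open, literals {P=T, R=F}.
0 branches closed, 5 open.
Each open branch fixes some atoms; the unmentioned ones are free. Counting distinct full assignments: branch {P=F, Q=F, R=F} (S) contributes 2 new; branch {P=F, Q=F, R=T, S=T} (none free) contributes 1 new; branch {P=F, Q=F} (R, S) contributes 1 new; branch {P=F, R=T} (Q, S) contributes 2 new; branch {P=T, R=F} (Q, S) contributes 4 new. Total: 10.

10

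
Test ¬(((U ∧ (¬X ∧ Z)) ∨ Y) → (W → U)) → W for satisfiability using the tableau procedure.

Initial set: {(¬(((U ∧ (¬X ∧ Z)) ∨ Y) → (W → U)) → W)}.
(¬(((U ∧ (¬X ∧ Z)) ∨ Y) → (W → U)) → W): β-rule — branch into ¬¬(((U ∧ (¬X ∧ Z)) ∨ Y) → (W → U))  //  W.
  branch 1 (add ¬¬(((U ∧ (¬X ∧ Z)) ∨ Y) → (W → U))):
    ¬¬(((U ∧ (¬X ∧ Z)) ∨ Y) → (W → U)): β-rule — branch into ¬((U ∧ (¬X ∧ Z)) ∨ Y)  //  (W → U).
      branch 1.1 (add ¬((U ∧ (¬X ∧ Z)) ∨ Y)):
        ¬((U ∧ (¬X ∧ Z)) ∨ Y): α-rule — add ¬(U ∧ (¬X ∧ Z)), ¬Y.
        ¬(U ∧ (¬X ∧ Z)): β-rule — branch into ¬U  //  ¬(¬X ∧ Z).
          branch 1.1.1 (add ¬U):
            ○ open, literals {U=F, Y=F}.
          branch 1.1.2 (add ¬(¬X ∧ Z)):
            ¬(¬X ∧ Z): β-rule — branch into ¬¬X  //  ¬Z.
              branch 1.1.2.1 (add ¬¬X):
                ○ open, literals {X=T, Y=F}.
              branch 1.1.2.2 (add ¬Z):
                ○ open, literals {Y=F, Z=F}.
      branch 1.2 (add (W → U)):
        (W → U): β-rule — branch into ¬W  //  U.
          branch 1.2.1 (add ¬W):
            ○ open, literals {W=F}.
          branch 1.2.2 (add U):
            ○ open, literals {U=T}.
  branch 2 (add W):
    ○ open, literals {W=T}.
0 branches closed, 6 open.
An open branch gives a satisfying assignment: U=F, Y=F.

Satisfiable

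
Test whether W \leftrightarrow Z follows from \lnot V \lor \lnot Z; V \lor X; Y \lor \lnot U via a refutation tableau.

No

Initial set: {(\lnot V \lor \lnot Z); (V \lor X); (Y \lor \lnot U); \lnot (W \leftrightarrow Z)}.
(\lnot V \lor \lnot Z): β-rule — branch into \lnot V  //  \lnot Z.
  branch 1 (add \lnot V):
    (V \lor X): β-rule — branch into V  //  X.
      branch 1.1 (add V):
        × closes — contains both V and \lnot V.
      branch 1.2 (add X):
        (Y \lor \lnot U): β-rule — branch into Y  //  \lnot U.
          branch 1.2.1 (add Y):
            \lnot (W \leftrightarrow Z): β-rule — branch into W, \lnot Z  //  \lnot W, Z.
              branch 1.2.1.1 (add W, \lnot Z):
                ○ open, literals {V=false, W=true, X=true, Y=true, Z=false}.
              branch 1.2.1.2 (add \lnot W, Z):
                ○ open, literals {V=false, W=false, X=true, Y=true, Z=true}.
          branch 1.2.2 (add \lnot U):
            \lnot (W \leftrightarrow Z): β-rule — branch into W, \lnot Z  //  \lnot W, Z.
              branch 1.2.2.1 (add W, \lnot Z):
                ○ open, literals {U=false, V=false, W=true, X=true, Z=false}.
              branch 1.2.2.2 (add \lnot W, Z):
                ○ open, literals {U=false, V=false, W=false, X=true, Z=true}.
  branch 2 (add \lnot Z):
    (V \lor X): β-rule — branch into V  //  X.
      branch 2.1 (add V):
        (Y \lor \lnot U): β-rule — branch into Y  //  \lnot U.
          branch 2.1.1 (add Y):
            \lnot (W \leftrightarrow Z): β-rule — branch into W, \lnot Z  //  \lnot W, Z.
              branch 2.1.1.1 (add W, \lnot Z):
                ○ open, literals {V=true, W=true, Y=true, Z=false}.
              branch 2.1.1.2 (add \lnot W, Z):
                × closes — contains both Z and \lnot Z.
          branch 2.1.2 (add \lnot U):
            \lnot (W \leftrightarrow Z): β-rule — branch into W, \lnot Z  //  \lnot W, Z.
              branch 2.1.2.1 (add W, \lnot Z):
                ○ open, literals {U=false, V=true, W=true, Z=false}.
              branch 2.1.2.2 (add \lnot W, Z):
                × closes — contains both Z and \lnot Z.
      branch 2.2 (add X):
        (Y \lor \lnot U): β-rule — branch into Y  //  \lnot U.
          branch 2.2.1 (add Y):
            \lnot (W \leftrightarrow Z): β-rule — branch into W, \lnot Z  //  \lnot W, Z.
              branch 2.2.1.1 (add W, \lnot Z):
                ○ open, literals {W=true, X=true, Y=true, Z=false}.
              branch 2.2.1.2 (add \lnot W, Z):
                × closes — contains both Z and \lnot Z.
          branch 2.2.2 (add \lnot U):
            \lnot (W \leftrightarrow Z): β-rule — branch into W, \lnot Z  //  \lnot W, Z.
              branch 2.2.2.1 (add W, \lnot Z):
                ○ open, literals {U=false, W=true, X=true, Z=false}.
              branch 2.2.2.2 (add \lnot W, Z):
                × closes — contains both Z and \lnot Z.
5 branches closed, 8 open.
An open branch gives a countermodel: V=false, W=true, X=true, Y=true, Z=false (unmentioned atoms arbitrary); the premises hold there but the conclusion fails.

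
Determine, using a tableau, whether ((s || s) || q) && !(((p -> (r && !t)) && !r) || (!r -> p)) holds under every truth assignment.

Assume the negation and expand:
Initial set: {!(((s || s) || q) && !(((p -> (r && !t)) && !r) || (!r -> p)))}.
!(((s || s) || q) && !(((p -> (r && !t)) && !r) || (!r -> p))): β-rule — branch into !((s || s) || q)  //  !!(((p -> (r && !t)) && !r) || (!r -> p)).
  branch 1 (add !((s || s) || q)):
    !((s || s) || q): α-rule — add !(s || s), !q.
    !(s || s): α-rule — add !s, !s.
    ○ open, literals {q=0, s=0}.
  branch 2 (add !!(((p -> (r && !t)) && !r) || (!r -> p))):
    !!(((p -> (r && !t)) && !r) || (!r -> p)): β-rule — branch into ((p -> (r && !t)) && !r)  //  (!r -> p).
      branch 2.1 (add ((p -> (r && !t)) && !r)):
        ((p -> (r && !t)) && !r): α-rule — add (p -> (r && !t)), !r.
        (p -> (r && !t)): β-rule — branch into !p  //  (r && !t).
          branch 2.1.1 (add !p):
            ○ open, literals {p=0, r=0}.
          branch 2.1.2 (add (r && !t)):
            (r && !t): α-rule — add r, !t.
            × closes — contains both r and !r.
      branch 2.2 (add (!r -> p)):
        (!r -> p): β-rule — branch into !!r  //  p.
          branch 2.2.1 (add !!r):
            ○ open, literals {r=1}.
          branch 2.2.2 (add p):
            ○ open, literals {p=1}.
1 branch closed, 4 open.
An open branch gives a countermodel: q=0, s=0 (unmentioned atoms arbitrary); under it the original formula is false.

Not valid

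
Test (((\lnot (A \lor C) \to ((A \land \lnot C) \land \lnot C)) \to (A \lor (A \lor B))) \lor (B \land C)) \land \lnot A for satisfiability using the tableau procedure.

Initial set: {((((\lnot (A \lor C) \to ((A \land \lnot C) \land \lnot C)) \to (A \lor (A \lor B))) \lor (B \land C)) \land \lnot A)}.
((((\lnot (A \lor C) \to ((A \land \lnot C) \land \lnot C)) \to (A \lor (A \lor B))) \lor (B \land C)) \land \lnot A): α-rule — add (((\lnot (A \lor C) \to ((A \land \lnot C) \land \lnot C)) \to (A \lor (A \lor B))) \lor (B \land C)), \lnot A.
(((\lnot (A \lor C) \to ((A \land \lnot C) \land \lnot C)) \to (A \lor (A \lor B))) \lor (B \land C)): β-rule — branch into ((\lnot (A \lor C) \to ((A \land \lnot C) \land \lnot C)) \to (A \lor (A \lor B)))  //  (B \land C).
  branch 1 (add ((\lnot (A \lor C) \to ((A \land \lnot C) \land \lnot C)) \to (A \lor (A \lor B)))):
    ((\lnot (A \lor C) \to ((A \land \lnot C) \land \lnot C)) \to (A \lor (A \lor B))): β-rule — branch into \lnot (\lnot (A \lor C) \to ((A \land \lnot C) \land \lnot C))  //  (A \lor (A \lor B)).
      branch 1.1 (add \lnot (\lnot (A \lor C) \to ((A \land \lnot C) \land \lnot C))):
        \lnot (\lnot (A \lor C) \to ((A \land \lnot C) \land \lnot C)): α-rule — add \lnot (A \lor C), \lnot ((A \land \lnot C) \land \lnot C).
        \lnot (A \lor C): α-rule — add \lnot A, \lnot C.
        \lnot ((A \land \lnot C) \land \lnot C): β-rule — branch into \lnot (A \land \lnot C)  //  \lnot \lnot C.
          branch 1.1.1 (add \lnot (A \land \lnot C)):
            \lnot (A \land \lnot C): β-rule — branch into \lnot A  //  \lnot \lnot C.
              branch 1.1.1.1 (add \lnot A):
                ○ open, literals {A=false, C=false}.
              branch 1.1.1.2 (add \lnot \lnot C):
                × closes — contains both C and \lnot C.
          branch 1.1.2 (add \lnot \lnot C):
            × closes — contains both C and \lnot C.
      branch 1.2 (add (A \lor (A \lor B))):
        (A \lor (A \lor B)): β-rule — branch into A  //  (A \lor B).
          branch 1.2.1 (add A):
            × closes — contains both A and \lnot A.
          branch 1.2.2 (add (A \lor B)):
            (A \lor B): β-rule — branch into A  //  B.
              branch 1.2.2.1 (add A):
                × closes — contains both A and \lnot A.
              branch 1.2.2.2 (add B):
                ○ open, literals {A=false, B=true}.
  branch 2 (add (B \land C)):
    (B \land C): α-rule — add B, C.
    ○ open, literals {A=false, B=true, C=true}.
4 branches closed, 3 open.
An open branch gives a satisfying assignment: A=false, C=false.

Satisfiable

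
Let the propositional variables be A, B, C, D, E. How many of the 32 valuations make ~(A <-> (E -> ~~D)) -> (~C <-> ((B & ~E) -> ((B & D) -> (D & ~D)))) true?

24

Initial set: {T (~(A <-> (E -> ~~D)) -> (~C <-> ((B & ~E) -> ((B & D) -> (D & ~D)))))}.
T (~(A <-> (E -> ~~D)) -> (~C <-> ((B & ~E) -> ((B & D) -> (D & ~D))))): β-rule — branch into F ~(A <-> (E -> ~~D))  //  T (~C <-> ((B & ~E) -> ((B & D) -> (D & ~D)))).
  branch 1 (add F ~(A <-> (E -> ~~D))):
    F ~(A <-> (E -> ~~D)): β-rule — branch into T A, T (E -> ~~D)  //  F A, F (E -> ~~D).
      branch 1.1 (add T A, T (E -> ~~D)):
        T (E -> ~~D): β-rule — branch into F E  //  T ~~D.
          branch 1.1.1 (add F E):
            ○ open, literals {A=T, E=F}.
          branch 1.1.2 (add T ~~D):
            T ~~D: drop double negation, giving T D.
            ○ open, literals {A=T, D=T}.
      branch 1.2 (add F A, F (E -> ~~D)):
        F (E -> ~~D): α-rule — add T E, F ~~D.
        F ~~D: drop double negation, giving F D.
        ○ open, literals {A=F, D=F, E=T}.
  branch 2 (add T (~C <-> ((B & ~E) -> ((B & D) -> (D & ~D))))):
    T (~C <-> ((B & ~E) -> ((B & D) -> (D & ~D)))): β-rule — branch into T ~C, T ((B & ~E) -> ((B & D) -> (D & ~D)))  //  F ~C, F ((B & ~E) -> ((B & D) -> (D & ~D))).
      branch 2.1 (add T ~C, T ((B & ~E) -> ((B & D) -> (D & ~D)))):
        T ((B & ~E) -> ((B & D) -> (D & ~D))): β-rule — branch into F (B & ~E)  //  T ((B & D) -> (D & ~D)).
          branch 2.1.1 (add F (B & ~E)):
            F (B & ~E): β-rule — branch into F B  //  F ~E.
              branch 2.1.1.1 (add F B):
                ○ open, literals {B=F, C=F}.
              branch 2.1.1.2 (add F ~E):
                ○ open, literals {C=F, E=T}.
          branch 2.1.2 (add T ((B & D) -> (D & ~D))):
            T ((B & D) -> (D & ~D)): β-rule — branch into F (B & D)  //  T (D & ~D).
              branch 2.1.2.1 (add F (B & D)):
                F (B & D): β-rule — branch into F B  //  F D.
                  branch 2.1.2.1.1 (add F B):
                    ○ open, literals {B=F, C=F}.
                  branch 2.1.2.1.2 (add F D):
                    ○ open, literals {C=F, D=F}.
              branch 2.1.2.2 (add T (D & ~D)):
                T (D & ~D): α-rule — add T D, T ~D.
                × closes — contains both D and ~D.
      branch 2.2 (add F ~C, F ((B & ~E) -> ((B & D) -> (D & ~D)))):
        F ((B & ~E) -> ((B & D) -> (D & ~D))): α-rule — add T (B & ~E), F ((B & D) -> (D & ~D)).
        T (B & ~E): α-rule — add T B, T ~E.
        F ((B & D) -> (D & ~D)): α-rule — add T (B & D), F (D & ~D).
        T (B & D): α-rule — add T B, T D.
        F (D & ~D): β-rule — branch into F D  //  F ~D.
          branch 2.2.1 (add F D):
            × closes — contains both D and ~D.
          branch 2.2.2 (add F ~D):
            ○ open, literals {B=T, C=T, D=T, E=F}.
2 branches closed, 8 open.
Each open branch fixes some atoms; the unmentioned ones are free. Counting distinct full assignments: branch {A=T, E=F} (B, C, D) contributes 8 new; branch {A=T, D=T} (B, C, E) contributes 4 new; branch {A=F, D=F, E=T} (B, C) contributes 4 new; branch {B=F, C=F} (A, D, E) contributes 4 new; branch {C=F, E=T} (A, B, D) contributes 2 new; branch {B=F, C=F} (A, D, E) contributes 0 new; branch {C=F, D=F} (A, B, E) contributes 1 new; branch {B=T, C=T, D=T, E=F} (A) contributes 1 new. Total: 24.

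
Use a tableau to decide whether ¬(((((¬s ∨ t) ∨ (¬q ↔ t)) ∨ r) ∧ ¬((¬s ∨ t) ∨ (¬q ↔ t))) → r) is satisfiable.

Initial set: {T ¬(((((¬s ∨ t) ∨ (¬q ↔ t)) ∨ r) ∧ ¬((¬s ∨ t) ∨ (¬q ↔ t))) → r)}.
T ¬(((((¬s ∨ t) ∨ (¬q ↔ t)) ∨ r) ∧ ¬((¬s ∨ t) ∨ (¬q ↔ t))) → r): α-rule — add T ((((¬s ∨ t) ∨ (¬q ↔ t)) ∨ r) ∧ ¬((¬s ∨ t) ∨ (¬q ↔ t))), F r.
T ((((¬s ∨ t) ∨ (¬q ↔ t)) ∨ r) ∧ ¬((¬s ∨ t) ∨ (¬q ↔ t))): α-rule — add T (((¬s ∨ t) ∨ (¬q ↔ t)) ∨ r), T ¬((¬s ∨ t) ∨ (¬q ↔ t)).
T ¬((¬s ∨ t) ∨ (¬q ↔ t)): α-rule — add F (¬s ∨ t), F (¬q ↔ t).
F (¬s ∨ t): α-rule — add F ¬s, F t.
T (((¬s ∨ t) ∨ (¬q ↔ t)) ∨ r): β-rule — branch into T ((¬s ∨ t) ∨ (¬q ↔ t))  //  T r.
  branch 1 (add T ((¬s ∨ t) ∨ (¬q ↔ t))):
    F (¬q ↔ t): β-rule — branch into T ¬q, F t  //  F ¬q, T t.
      branch 1.1 (add T ¬q, F t):
        T ((¬s ∨ t) ∨ (¬q ↔ t)): β-rule — branch into T (¬s ∨ t)  //  T (¬q ↔ t).
          branch 1.1.1 (add T (¬s ∨ t)):
            T (¬s ∨ t): β-rule — branch into T ¬s  //  T t.
              branch 1.1.1.1 (add T ¬s):
                × closes — contains both s and ¬s.
              branch 1.1.1.2 (add T t):
                × closes — contains both t and ¬t.
          branch 1.1.2 (add T (¬q ↔ t)):
            T (¬q ↔ t): β-rule — branch into T ¬q, T t  //  F ¬q, F t.
              branch 1.1.2.1 (add T ¬q, T t):
                × closes — contains both t and ¬t.
              branch 1.1.2.2 (add F ¬q, F t):
                × closes — contains both q and ¬q.
      branch 1.2 (add F ¬q, T t):
        × closes — contains both t and ¬t.
  branch 2 (add T r):
    × closes — contains both r and ¬r.
All 6 branches close.
Every branch closed; the formula is unsatisfiable.

Unsatisfiable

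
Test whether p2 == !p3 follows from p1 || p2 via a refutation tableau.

No

Initial set: {T (p1 || p2); F (p2 == !p3)}.
T (p1 || p2): β-rule — branch into T p1  //  T p2.
  branch 1 (add T p1):
    F (p2 == !p3): β-rule — branch into T p2, F !p3  //  F p2, T !p3.
      branch 1.1 (add T p2, F !p3):
        ○ open, literals {p1=1, p2=1, p3=1}.
      branch 1.2 (add F p2, T !p3):
        ○ open, literals {p1=1, p2=0, p3=0}.
  branch 2 (add T p2):
    F (p2 == !p3): β-rule — branch into T p2, F !p3  //  F p2, T !p3.
      branch 2.1 (add T p2, F !p3):
        ○ open, literals {p2=1, p3=1}.
      branch 2.2 (add F p2, T !p3):
        × closes — contains both p2 and !p2.
1 branch closed, 3 open.
An open branch gives a countermodel: p1=1, p2=1, p3=1 (unmentioned atoms arbitrary); the premises hold there but the conclusion fails.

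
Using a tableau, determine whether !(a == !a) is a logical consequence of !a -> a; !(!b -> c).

Yes

Initial set: {(!a -> a); !(!b -> c); !!(a == !a)}.
!(!b -> c): α-rule — add !b, !c.
(!a -> a): β-rule — branch into !!a  //  a.
  branch 1 (add !!a):
    !!(a == !a): β-rule — branch into a, !a  //  !a, !!a.
      branch 1.1 (add a, !a):
        × closes — contains both a and !a.
      branch 1.2 (add !a, !!a):
        × closes — contains both a and !a.
  branch 2 (add a):
    !!(a == !a): β-rule — branch into a, !a  //  !a, !!a.
      branch 2.1 (add a, !a):
        × closes — contains both a and !a.
      branch 2.2 (add !a, !!a):
        × closes — contains both a and !a.
All 4 branches close.
Every branch closed, so the premises entail the conclusion.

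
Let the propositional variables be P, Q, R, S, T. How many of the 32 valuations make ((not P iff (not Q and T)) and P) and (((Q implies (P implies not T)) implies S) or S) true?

8

Initial set: {T (((not P iff (not Q and T)) and P) and (((Q implies (P implies not T)) implies S) or S))}.
T (((not P iff (not Q and T)) and P) and (((Q implies (P implies not T)) implies S) or S)): α-rule — add T ((not P iff (not Q and T)) and P), T (((Q implies (P implies not T)) implies S) or S).
T ((not P iff (not Q and T)) and P): α-rule — add T (not P iff (not Q and T)), T P.
T (((Q implies (P implies not T)) implies S) or S): β-rule — branch into T ((Q implies (P implies not T)) implies S)  //  T S.
  branch 1 (add T ((Q implies (P implies not T)) implies S)):
    T (not P iff (not Q and T)): β-rule — branch into T not P, T (not Q and T)  //  F not P, F (not Q and T).
      branch 1.1 (add T not P, T (not Q and T)):
        × closes — contains both P and not P.
      branch 1.2 (add F not P, F (not Q and T)):
        T ((Q implies (P implies not T)) implies S): β-rule — branch into F (Q implies (P implies not T))  //  T S.
          branch 1.2.1 (add F (Q implies (P implies not T))):
            F (Q implies (P implies not T)): α-rule — add T Q, F (P implies not T).
            F (P implies not T): α-rule — add T P, F not T.
            F (not Q and T): β-rule — branch into F not Q  //  F T.
              branch 1.2.1.1 (add F not Q):
                ○ open, literals {P=true, Q=true, T=true}.
              branch 1.2.1.2 (add F T):
                × closes — contains both T and not T.
          branch 1.2.2 (add T S):
            F (not Q and T): β-rule — branch into F not Q  //  F T.
              branch 1.2.2.1 (add F not Q):
                ○ open, literals {P=true, Q=true, S=true}.
              branch 1.2.2.2 (add F T):
                ○ open, literals {P=true, S=true, T=false}.
  branch 2 (add T S):
    T (not P iff (not Q and T)): β-rule — branch into T not P, T (not Q and T)  //  F not P, F (not Q and T).
      branch 2.1 (add T not P, T (not Q and T)):
        × closes — contains both P and not P.
      branch 2.2 (add F not P, F (not Q and T)):
        F (not Q and T): β-rule — branch into F not Q  //  F T.
          branch 2.2.1 (add F not Q):
            ○ open, literals {P=true, Q=true, S=true}.
          branch 2.2.2 (add F T):
            ○ open, literals {P=true, S=true, T=false}.
3 branches closed, 5 open.
Each open branch fixes some atoms; the unmentioned ones are free. Counting distinct full assignments: branch {P=true, Q=true, T=true} (R, S) contributes 4 new; branch {P=true, Q=true, S=true} (R, T) contributes 2 new; branch {P=true, S=true, T=false} (Q, R) contributes 2 new; branch {P=true, Q=true, S=true} (R, T) contributes 0 new; branch {P=true, S=true, T=false} (Q, R) contributes 0 new. Total: 8.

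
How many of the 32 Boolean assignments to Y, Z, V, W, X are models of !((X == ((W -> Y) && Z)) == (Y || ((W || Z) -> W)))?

16

Initial set: {!((X == ((W -> Y) && Z)) == (Y || ((W || Z) -> W)))}.
!((X == ((W -> Y) && Z)) == (Y || ((W || Z) -> W))): β-rule — branch into (X == ((W -> Y) && Z)), !(Y || ((W || Z) -> W))  //  !(X == ((W -> Y) && Z)), (Y || ((W || Z) -> W)).
  branch 1 (add (X == ((W -> Y) && Z)), !(Y || ((W || Z) -> W))):
    !(Y || ((W || Z) -> W)): α-rule — add !Y, !((W || Z) -> W).
    !((W || Z) -> W): α-rule — add (W || Z), !W.
    (X == ((W -> Y) && Z)): β-rule — branch into X, ((W -> Y) && Z)  //  !X, !((W -> Y) && Z).
      branch 1.1 (add X, ((W -> Y) && Z)):
        ((W -> Y) && Z): α-rule — add (W -> Y), Z.
        (W || Z): β-rule — branch into W  //  Z.
          branch 1.1.1 (add W):
            × closes — contains both W and !W.
          branch 1.1.2 (add Z):
            (W -> Y): β-rule — branch into !W  //  Y.
              branch 1.1.2.1 (add !W):
                ○ open, literals {W=false, X=true, Y=false, Z=true}.
              branch 1.1.2.2 (add Y):
                × closes — contains both Y and !Y.
      branch 1.2 (add !X, !((W -> Y) && Z)):
        (W || Z): β-rule — branch into W  //  Z.
          branch 1.2.1 (add W):
            × closes — contains both W and !W.
          branch 1.2.2 (add Z):
            !((W -> Y) && Z): β-rule — branch into !(W -> Y)  //  !Z.
              branch 1.2.2.1 (add !(W -> Y)):
                !(W -> Y): α-rule — add W, !Y.
                × closes — contains both W and !W.
              branch 1.2.2.2 (add !Z):
                × closes — contains both Z and !Z.
  branch 2 (add !(X == ((W -> Y) && Z)), (Y || ((W || Z) -> W))):
    !(X == ((W -> Y) && Z)): β-rule — branch into X, !((W -> Y) && Z)  //  !X, ((W -> Y) && Z).
      branch 2.1 (add X, !((W -> Y) && Z)):
        (Y || ((W || Z) -> W)): β-rule — branch into Y  //  ((W || Z) -> W).
          branch 2.1.1 (add Y):
            !((W -> Y) && Z): β-rule — branch into !(W -> Y)  //  !Z.
              branch 2.1.1.1 (add !(W -> Y)):
                !(W -> Y): α-rule — add W, !Y.
                × closes — contains both Y and !Y.
              branch 2.1.1.2 (add !Z):
                ○ open, literals {X=true, Y=true, Z=false}.
          branch 2.1.2 (add ((W || Z) -> W)):
            !((W -> Y) && Z): β-rule — branch into !(W -> Y)  //  !Z.
              branch 2.1.2.1 (add !(W -> Y)):
                !(W -> Y): α-rule — add W, !Y.
                ((W || Z) -> W): β-rule — branch into !(W || Z)  //  W.
                  branch 2.1.2.1.1 (add !(W || Z)):
                    !(W || Z): α-rule — add !W, !Z.
                    × closes — contains both W and !W.
                  branch 2.1.2.1.2 (add W):
                    ○ open, literals {W=true, X=true, Y=false}.
              branch 2.1.2.2 (add !Z):
                ((W || Z) -> W): β-rule — branch into !(W || Z)  //  W.
                  branch 2.1.2.2.1 (add !(W || Z)):
                    !(W || Z): α-rule — add !W, !Z.
                    ○ open, literals {W=false, X=true, Z=false}.
                  branch 2.1.2.2.2 (add W):
                    ○ open, literals {W=true, X=true, Z=false}.
      branch 2.2 (add !X, ((W -> Y) && Z)):
        ((W -> Y) && Z): α-rule — add (W -> Y), Z.
        (Y || ((W || Z) -> W)): β-rule — branch into Y  //  ((W || Z) -> W).
          branch 2.2.1 (add Y):
            (W -> Y): β-rule — branch into !W  //  Y.
              branch 2.2.1.1 (add !W):
                ○ open, literals {W=false, X=false, Y=true, Z=true}.
              branch 2.2.1.2 (add Y):
                ○ open, literals {X=false, Y=true, Z=true}.
          branch 2.2.2 (add ((W || Z) -> W)):
            (W -> Y): β-rule — branch into !W  //  Y.
              branch 2.2.2.1 (add !W):
                ((W || Z) -> W): β-rule — branch into !(W || Z)  //  W.
                  branch 2.2.2.1.1 (add !(W || Z)):
                    !(W || Z): α-rule — add !W, !Z.
                    × closes — contains both Z and !Z.
                  branch 2.2.2.1.2 (add W):
                    × closes — contains both W and !W.
              branch 2.2.2.2 (add Y):
                ((W || Z) -> W): β-rule — branch into !(W || Z)  //  W.
                  branch 2.2.2.2.1 (add !(W || Z)):
                    !(W || Z): α-rule — add !W, !Z.
                    × closes — contains both Z and !Z.
                  branch 2.2.2.2.2 (add W):
                    ○ open, literals {W=true, X=false, Y=true, Z=true}.
10 branches closed, 8 open.
Each open branch fixes some atoms; the unmentioned ones are free. Counting distinct full assignments: branch {W=false, X=true, Y=false, Z=true} (V) contributes 2 new; branch {X=true, Y=true, Z=false} (V, W) contributes 4 new; branch {W=true, X=true, Y=false} (Z, V) contributes 4 new; branch {W=false, X=true, Z=false} (Y, V) contributes 2 new; branch {W=true, X=true, Z=false} (Y, V) contributes 0 new; branch {W=false, X=false, Y=true, Z=true} (V) contributes 2 new; branch {X=false, Y=true, Z=true} (V, W) contributes 2 new; branch {W=true, X=false, Y=true, Z=true} (V) contributes 0 new. Total: 16.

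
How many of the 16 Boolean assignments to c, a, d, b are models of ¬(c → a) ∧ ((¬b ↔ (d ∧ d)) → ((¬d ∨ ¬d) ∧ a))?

2

Initial set: {(¬(c → a) ∧ ((¬b ↔ (d ∧ d)) → ((¬d ∨ ¬d) ∧ a)))}.
(¬(c → a) ∧ ((¬b ↔ (d ∧ d)) → ((¬d ∨ ¬d) ∧ a))): α-rule — add ¬(c → a), ((¬b ↔ (d ∧ d)) → ((¬d ∨ ¬d) ∧ a)).
¬(c → a): α-rule — add c, ¬a.
((¬b ↔ (d ∧ d)) → ((¬d ∨ ¬d) ∧ a)): β-rule — branch into ¬(¬b ↔ (d ∧ d))  //  ((¬d ∨ ¬d) ∧ a).
  branch 1 (add ¬(¬b ↔ (d ∧ d))):
    ¬(¬b ↔ (d ∧ d)): β-rule — branch into ¬b, ¬(d ∧ d)  //  ¬¬b, (d ∧ d).
      branch 1.1 (add ¬b, ¬(d ∧ d)):
        ¬(d ∧ d): β-rule — branch into ¬d  //  ¬d.
          branch 1.1.1 (add ¬d):
            ○ open, literals {a=F, b=F, c=T, d=F}.
          branch 1.1.2 (add ¬d):
            ○ open, literals {a=F, b=F, c=T, d=F}.
      branch 1.2 (add ¬¬b, (d ∧ d)):
        (d ∧ d): α-rule — add d, d.
        ○ open, literals {a=F, b=T, c=T, d=T}.
  branch 2 (add ((¬d ∨ ¬d) ∧ a)):
    ((¬d ∨ ¬d) ∧ a): α-rule — add (¬d ∨ ¬d), a.
    × closes — contains both a and ¬a.
1 branch closed, 3 open.
Each open branch fixes some atoms; the unmentioned ones are free. Counting distinct full assignments: branch {a=F, b=F, c=T, d=F} (none free) contributes 1 new; branch {a=F, b=F, c=T, d=F} (none free) contributes 0 new; branch {a=F, b=T, c=T, d=T} (none free) contributes 1 new. Total: 2.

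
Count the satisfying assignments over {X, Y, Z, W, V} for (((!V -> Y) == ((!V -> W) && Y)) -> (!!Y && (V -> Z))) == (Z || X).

20

Initial set: {((((!V -> Y) == ((!V -> W) && Y)) -> (!!Y && (V -> Z))) == (Z || X))}.
((((!V -> Y) == ((!V -> W) && Y)) -> (!!Y && (V -> Z))) == (Z || X)): β-rule — branch into (((!V -> Y) == ((!V -> W) && Y)) -> (!!Y && (V -> Z))), (Z || X)  //  !(((!V -> Y) == ((!V -> W) && Y)) -> (!!Y && (V -> Z))), !(Z || X).
  branch 1 (add (((!V -> Y) == ((!V -> W) && Y)) -> (!!Y && (V -> Z))), (Z || X)):
    (((!V -> Y) == ((!V -> W) && Y)) -> (!!Y && (V -> Z))): β-rule — branch into !((!V -> Y) == ((!V -> W) && Y))  //  (!!Y && (V -> Z)).
      branch 1.1 (add !((!V -> Y) == ((!V -> W) && Y))):
        (Z || X): β-rule — branch into Z  //  X.
          branch 1.1.1 (add Z):
            !((!V -> Y) == ((!V -> W) && Y)): β-rule — branch into (!V -> Y), !((!V -> W) && Y)  //  !(!V -> Y), ((!V -> W) && Y).
              branch 1.1.1.1 (add (!V -> Y), !((!V -> W) && Y)):
                (!V -> Y): β-rule — branch into !!V  //  Y.
                  branch 1.1.1.1.1 (add !!V):
                    !((!V -> W) && Y): β-rule — branch into !(!V -> W)  //  !Y.
                      branch 1.1.1.1.1.1 (add !(!V -> W)):
                        !(!V -> W): α-rule — add !V, !W.
                        × closes — contains both V and !V.
                      branch 1.1.1.1.1.2 (add !Y):
                        ○ open, literals {V=1, Y=0, Z=1}.
                  branch 1.1.1.1.2 (add Y):
                    !((!V -> W) && Y): β-rule — branch into !(!V -> W)  //  !Y.
                      branch 1.1.1.1.2.1 (add !(!V -> W)):
                        !(!V -> W): α-rule — add !V, !W.
                        ○ open, literals {V=0, W=0, Y=1, Z=1}.
                      branch 1.1.1.1.2.2 (add !Y):
                        × closes — contains both Y and !Y.
              branch 1.1.1.2 (add !(!V -> Y), ((!V -> W) && Y)):
                !(!V -> Y): α-rule — add !V, !Y.
                ((!V -> W) && Y): α-rule — add (!V -> W), Y.
                × closes — contains both Y and !Y.
          branch 1.1.2 (add X):
            !((!V -> Y) == ((!V -> W) && Y)): β-rule — branch into (!V -> Y), !((!V -> W) && Y)  //  !(!V -> Y), ((!V -> W) && Y).
              branch 1.1.2.1 (add (!V -> Y), !((!V -> W) && Y)):
                (!V -> Y): β-rule — branch into !!V  //  Y.
                  branch 1.1.2.1.1 (add !!V):
                    !((!V -> W) && Y): β-rule — branch into !(!V -> W)  //  !Y.
                      branch 1.1.2.1.1.1 (add !(!V -> W)):
                        !(!V -> W): α-rule — add !V, !W.
                        × closes — contains both V and !V.
                      branch 1.1.2.1.1.2 (add !Y):
                        ○ open, literals {V=1, X=1, Y=0}.
                  branch 1.1.2.1.2 (add Y):
                    !((!V -> W) && Y): β-rule — branch into !(!V -> W)  //  !Y.
                      branch 1.1.2.1.2.1 (add !(!V -> W)):
                        !(!V -> W): α-rule — add !V, !W.
                        ○ open, literals {V=0, W=0, X=1, Y=1}.
                      branch 1.1.2.1.2.2 (add !Y):
                        × closes — contains both Y and !Y.
              branch 1.1.2.2 (add !(!V -> Y), ((!V -> W) && Y)):
                !(!V -> Y): α-rule — add !V, !Y.
                ((!V -> W) && Y): α-rule — add (!V -> W), Y.
                × closes — contains both Y and !Y.
      branch 1.2 (add (!!Y && (V -> Z))):
        (!!Y && (V -> Z)): α-rule — add !!Y, (V -> Z).
        !!Y: drop double negation, giving Y.
        (Z || X): β-rule — branch into Z  //  X.
          branch 1.2.1 (add Z):
            (V -> Z): β-rule — branch into !V  //  Z.
              branch 1.2.1.1 (add !V):
                ○ open, literals {V=0, Y=1, Z=1}.
              branch 1.2.1.2 (add Z):
                ○ open, literals {Y=1, Z=1}.
          branch 1.2.2 (add X):
            (V -> Z): β-rule — branch into !V  //  Z.
              branch 1.2.2.1 (add !V):
                ○ open, literals {V=0, X=1, Y=1}.
              branch 1.2.2.2 (add Z):
                ○ open, literals {X=1, Y=1, Z=1}.
  branch 2 (add !(((!V -> Y) == ((!V -> W) && Y)) -> (!!Y && (V -> Z))), !(Z || X)):
    !(((!V -> Y) == ((!V -> W) && Y)) -> (!!Y && (V -> Z))): α-rule — add ((!V -> Y) == ((!V -> W) && Y)), !(!!Y && (V -> Z)).
    !(Z || X): α-rule — add !Z, !X.
    ((!V -> Y) == ((!V -> W) && Y)): β-rule — branch into (!V -> Y), ((!V -> W) && Y)  //  !(!V -> Y), !((!V -> W) && Y).
      branch 2.1 (add (!V -> Y), ((!V -> W) && Y)):
        ((!V -> W) && Y): α-rule — add (!V -> W), Y.
        !(!!Y && (V -> Z)): β-rule — branch into !!!Y  //  !(V -> Z).
          branch 2.1.1 (add !!!Y):
            !!!Y: drop double negation, giving !Y.
            × closes — contains both Y and !Y.
          branch 2.1.2 (add !(V -> Z)):
            !(V -> Z): α-rule — add V, !Z.
            (!V -> Y): β-rule — branch into !!V  //  Y.
              branch 2.1.2.1 (add !!V):
                (!V -> W): β-rule — branch into !!V  //  W.
                  branch 2.1.2.1.1 (add !!V):
                    ○ open, literals {V=1, X=0, Y=1, Z=0}.
                  branch 2.1.2.1.2 (add W):
                    ○ open, literals {V=1, W=1, X=0, Y=1, Z=0}.
              branch 2.1.2.2 (add Y):
                (!V -> W): β-rule — branch into !!V  //  W.
                  branch 2.1.2.2.1 (add !!V):
                    ○ open, literals {V=1, X=0, Y=1, Z=0}.
                  branch 2.1.2.2.2 (add W):
                    ○ open, literals {V=1, W=1, X=0, Y=1, Z=0}.
      branch 2.2 (add !(!V -> Y), !((!V -> W) && Y)):
        !(!V -> Y): α-rule — add !V, !Y.
        !(!!Y && (V -> Z)): β-rule — branch into !!!Y  //  !(V -> Z).
          branch 2.2.1 (add !!!Y):
            !!!Y: drop double negation, giving !Y.
            !((!V -> W) && Y): β-rule — branch into !(!V -> W)  //  !Y.
              branch 2.2.1.1 (add !(!V -> W)):
                !(!V -> W): α-rule — add !V, !W.
                ○ open, literals {V=0, W=0, X=0, Y=0, Z=0}.
              branch 2.2.1.2 (add !Y):
                ○ open, literals {V=0, X=0, Y=0, Z=0}.
          branch 2.2.2 (add !(V -> Z)):
            !(V -> Z): α-rule — add V, !Z.
            × closes — contains both V and !V.
8 branches closed, 14 open.
Each open branch fixes some atoms; the unmentioned ones are free. Counting distinct full assignments: branch {V=1, Y=0, Z=1} (X, W) contributes 4 new; branch {V=0, W=0, Y=1, Z=1} (X) contributes 2 new; branch {V=1, X=1, Y=0} (Z, W) contributes 2 new; branch {V=0, W=0, X=1, Y=1} (Z) contributes 1 new; branch {V=0, Y=1, Z=1} (X, W) contributes 2 new; branch {Y=1, Z=1} (X, W, V) contributes 4 new; branch {V=0, X=1, Y=1} (Z, W) contributes 1 new; branch {X=1, Y=1, Z=1} (W, V) contributes 0 new; branch {V=1, X=0, Y=1, Z=0} (W) contributes 2 new; branch {V=1, W=1, X=0, Y=1, Z=0} (none free) contributes 0 new; branch {V=1, X=0, Y=1, Z=0} (W) contributes 0 new; branch {V=1, W=1, X=0, Y=1, Z=0} (none free) contributes 0 new; branch {V=0, W=0, X=0, Y=0, Z=0} (none free) contributes 1 new; branch {V=0, X=0, Y=0, Z=0} (W) contributes 1 new. Total: 20.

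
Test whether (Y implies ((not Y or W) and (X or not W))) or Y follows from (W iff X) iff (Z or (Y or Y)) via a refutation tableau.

Yes

Initial set: {((W iff X) iff (Z or (Y or Y))); not ((Y implies ((not Y or W) and (X or not W))) or Y)}.
not ((Y implies ((not Y or W) and (X or not W))) or Y): α-rule — add not (Y implies ((not Y or W) and (X or not W))), not Y.
not (Y implies ((not Y or W) and (X or not W))): α-rule — add Y, not ((not Y or W) and (X or not W)).
× closes — contains both Y and not Y.
All 1 branch closes.
Every branch closed, so the premises entail the conclusion.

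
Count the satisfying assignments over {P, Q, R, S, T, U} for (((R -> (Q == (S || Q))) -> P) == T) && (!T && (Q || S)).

Initial set: {((((R -> (Q == (S || Q))) -> P) == T) && (!T && (Q || S)))}.
((((R -> (Q == (S || Q))) -> P) == T) && (!T && (Q || S))): α-rule — add (((R -> (Q == (S || Q))) -> P) == T), (!T && (Q || S)).
(!T && (Q || S)): α-rule — add !T, (Q || S).
(((R -> (Q == (S || Q))) -> P) == T): β-rule — branch into ((R -> (Q == (S || Q))) -> P), T  //  !((R -> (Q == (S || Q))) -> P), !T.
  branch 1 (add ((R -> (Q == (S || Q))) -> P), T):
    × closes — contains both T and !T.
  branch 2 (add !((R -> (Q == (S || Q))) -> P), !T):
    !((R -> (Q == (S || Q))) -> P): α-rule — add (R -> (Q == (S || Q))), !P.
    (Q || S): β-rule — branch into Q  //  S.
      branch 2.1 (add Q):
        (R -> (Q == (S || Q))): β-rule — branch into !R  //  (Q == (S || Q)).
          branch 2.1.1 (add !R):
            ○ open, literals {P=0, Q=1, R=0, T=0}.
          branch 2.1.2 (add (Q == (S || Q))):
            (Q == (S || Q)): β-rule — branch into Q, (S || Q)  //  !Q, !(S || Q).
              branch 2.1.2.1 (add Q, (S || Q)):
                (S || Q): β-rule — branch into S  //  Q.
                  branch 2.1.2.1.1 (add S):
                    ○ open, literals {P=0, Q=1, S=1, T=0}.
                  branch 2.1.2.1.2 (add Q):
                    ○ open, literals {P=0, Q=1, T=0}.
              branch 2.1.2.2 (add !Q, !(S || Q)):
                × closes — contains both Q and !Q.
      branch 2.2 (add S):
        (R -> (Q == (S || Q))): β-rule — branch into !R  //  (Q == (S || Q)).
          branch 2.2.1 (add !R):
            ○ open, literals {P=0, R=0, S=1, T=0}.
          branch 2.2.2 (add (Q == (S || Q))):
            (Q == (S || Q)): β-rule — branch into Q, (S || Q)  //  !Q, !(S || Q).
              branch 2.2.2.1 (add Q, (S || Q)):
                (S || Q): β-rule — branch into S  //  Q.
                  branch 2.2.2.1.1 (add S):
                    ○ open, literals {P=0, Q=1, S=1, T=0}.
                  branch 2.2.2.1.2 (add Q):
                    ○ open, literals {P=0, Q=1, S=1, T=0}.
              branch 2.2.2.2 (add !Q, !(S || Q)):
                !(S || Q): α-rule — add !S, !Q.
                × closes — contains both S and !S.
3 branches closed, 6 open.
Each open branch fixes some atoms; the unmentioned ones are free. Counting distinct full assignments: branch {P=0, Q=1, R=0, T=0} (S, U) contributes 4 new; branch {P=0, Q=1, S=1, T=0} (R, U) contributes 2 new; branch {P=0, Q=1, T=0} (R, S, U) contributes 2 new; branch {P=0, R=0, S=1, T=0} (Q, U) contributes 2 new; branch {P=0, Q=1, S=1, T=0} (R, U) contributes 0 new; branch {P=0, Q=1, S=1, T=0} (R, U) contributes 0 new. Total: 10.

10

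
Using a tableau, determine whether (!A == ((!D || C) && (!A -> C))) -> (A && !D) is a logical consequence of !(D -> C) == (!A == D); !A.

No

Initial set: {(!(D -> C) == (!A == D)); !A; !((!A == ((!D || C) && (!A -> C))) -> (A && !D))}.
!((!A == ((!D || C) && (!A -> C))) -> (A && !D)): α-rule — add (!A == ((!D || C) && (!A -> C))), !(A && !D).
(!(D -> C) == (!A == D)): β-rule — branch into !(D -> C), (!A == D)  //  !!(D -> C), !(!A == D).
  branch 1 (add !(D -> C), (!A == D)):
    !(D -> C): α-rule — add D, !C.
    (!A == ((!D || C) && (!A -> C))): β-rule — branch into !A, ((!D || C) && (!A -> C))  //  !!A, !((!D || C) && (!A -> C)).
      branch 1.1 (add !A, ((!D || C) && (!A -> C))):
        ((!D || C) && (!A -> C)): α-rule — add (!D || C), (!A -> C).
        !(A && !D): β-rule — branch into !A  //  !!D.
          branch 1.1.1 (add !A):
            (!A == D): β-rule — branch into !A, D  //  !!A, !D.
              branch 1.1.1.1 (add !A, D):
                (!D || C): β-rule — branch into !D  //  C.
                  branch 1.1.1.1.1 (add !D):
                    × closes — contains both D and !D.
                  branch 1.1.1.1.2 (add C):
                    × closes — contains both C and !C.
              branch 1.1.1.2 (add !!A, !D):
                × closes — contains both A and !A.
          branch 1.1.2 (add !!D):
            (!A == D): β-rule — branch into !A, D  //  !!A, !D.
              branch 1.1.2.1 (add !A, D):
                (!D || C): β-rule — branch into !D  //  C.
                  branch 1.1.2.1.1 (add !D):
                    × closes — contains both D and !D.
                  branch 1.1.2.1.2 (add C):
                    × closes — contains both C and !C.
              branch 1.1.2.2 (add !!A, !D):
                × closes — contains both A and !A.
      branch 1.2 (add !!A, !((!D || C) && (!A -> C))):
        × closes — contains both A and !A.
  branch 2 (add !!(D -> C), !(!A == D)):
    (!A == ((!D || C) && (!A -> C))): β-rule — branch into !A, ((!D || C) && (!A -> C))  //  !!A, !((!D || C) && (!A -> C)).
      branch 2.1 (add !A, ((!D || C) && (!A -> C))):
        ((!D || C) && (!A -> C)): α-rule — add (!D || C), (!A -> C).
        !(A && !D): β-rule — branch into !A  //  !!D.
          branch 2.1.1 (add !A):
            !!(D -> C): β-rule — branch into !D  //  C.
              branch 2.1.1.1 (add !D):
                !(!A == D): β-rule — branch into !A, !D  //  !!A, D.
                  branch 2.1.1.1.1 (add !A, !D):
                    (!D || C): β-rule — branch into !D  //  C.
                      branch 2.1.1.1.1.1 (add !D):
                        (!A -> C): β-rule — branch into !!A  //  C.
                          branch 2.1.1.1.1.1.1 (add !!A):
                            × closes — contains both A and !A.
                          branch 2.1.1.1.1.1.2 (add C):
                            ○ open, literals {A=0, C=1, D=0}.
                      branch 2.1.1.1.1.2 (add C):
                        (!A -> C): β-rule — branch into !!A  //  C.
                          branch 2.1.1.1.1.2.1 (add !!A):
                            × closes — contains both A and !A.
                          branch 2.1.1.1.1.2.2 (add C):
                            ○ open, literals {A=0, C=1, D=0}.
                  branch 2.1.1.1.2 (add !!A, D):
                    × closes — contains both A and !A.
              branch 2.1.1.2 (add C):
                !(!A == D): β-rule — branch into !A, !D  //  !!A, D.
                  branch 2.1.1.2.1 (add !A, !D):
                    (!D || C): β-rule — branch into !D  //  C.
                      branch 2.1.1.2.1.1 (add !D):
                        (!A -> C): β-rule — branch into !!A  //  C.
                          branch 2.1.1.2.1.1.1 (add !!A):
                            × closes — contains both A and !A.
                          branch 2.1.1.2.1.1.2 (add C):
                            ○ open, literals {A=0, C=1, D=0}.
                      branch 2.1.1.2.1.2 (add C):
                        (!A -> C): β-rule — branch into !!A  //  C.
                          branch 2.1.1.2.1.2.1 (add !!A):
                            × closes — contains both A and !A.
                          branch 2.1.1.2.1.2.2 (add C):
                            ○ open, literals {A=0, C=1, D=0}.
                  branch 2.1.1.2.2 (add !!A, D):
                    × closes — contains both A and !A.
          branch 2.1.2 (add !!D):
            !!(D -> C): β-rule — branch into !D  //  C.
              branch 2.1.2.1 (add !D):
                × closes — contains both D and !D.
              branch 2.1.2.2 (add C):
                !(!A == D): β-rule — branch into !A, !D  //  !!A, D.
                  branch 2.1.2.2.1 (add !A, !D):
                    × closes — contains both D and !D.
                  branch 2.1.2.2.2 (add !!A, D):
                    × closes — contains both A and !A.
      branch 2.2 (add !!A, !((!D || C) && (!A -> C))):
        × closes — contains both A and !A.
17 branches closed, 4 open.
An open branch gives a countermodel: A=0, C=1, D=0 (unmentioned atoms arbitrary); the premises hold there but the conclusion fails.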